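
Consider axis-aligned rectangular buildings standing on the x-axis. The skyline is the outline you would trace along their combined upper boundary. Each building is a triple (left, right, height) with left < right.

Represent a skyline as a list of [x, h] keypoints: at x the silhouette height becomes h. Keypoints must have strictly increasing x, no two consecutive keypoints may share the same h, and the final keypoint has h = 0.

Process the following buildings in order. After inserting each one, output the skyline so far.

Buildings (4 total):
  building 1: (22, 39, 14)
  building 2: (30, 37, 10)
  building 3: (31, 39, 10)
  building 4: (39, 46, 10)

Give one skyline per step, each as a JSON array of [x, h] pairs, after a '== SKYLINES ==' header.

== SKYLINES ==
[[22,14],[39,0]]
[[22,14],[39,0]]
[[22,14],[39,0]]
[[22,14],[39,10],[46,0]]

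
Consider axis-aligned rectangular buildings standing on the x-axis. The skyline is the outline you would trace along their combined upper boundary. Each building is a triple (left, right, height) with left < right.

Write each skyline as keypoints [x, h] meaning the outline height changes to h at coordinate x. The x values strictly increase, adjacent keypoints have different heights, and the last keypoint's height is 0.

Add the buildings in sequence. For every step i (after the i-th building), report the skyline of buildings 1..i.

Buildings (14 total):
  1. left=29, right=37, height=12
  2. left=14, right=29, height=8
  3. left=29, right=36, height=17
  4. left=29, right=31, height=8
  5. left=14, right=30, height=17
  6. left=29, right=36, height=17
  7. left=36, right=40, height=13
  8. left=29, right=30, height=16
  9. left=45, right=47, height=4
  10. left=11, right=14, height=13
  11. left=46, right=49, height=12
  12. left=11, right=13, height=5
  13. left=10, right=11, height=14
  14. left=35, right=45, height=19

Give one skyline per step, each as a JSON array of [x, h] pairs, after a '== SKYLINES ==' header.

== SKYLINES ==
[[29,12],[37,0]]
[[14,8],[29,12],[37,0]]
[[14,8],[29,17],[36,12],[37,0]]
[[14,8],[29,17],[36,12],[37,0]]
[[14,17],[36,12],[37,0]]
[[14,17],[36,12],[37,0]]
[[14,17],[36,13],[40,0]]
[[14,17],[36,13],[40,0]]
[[14,17],[36,13],[40,0],[45,4],[47,0]]
[[11,13],[14,17],[36,13],[40,0],[45,4],[47,0]]
[[11,13],[14,17],[36,13],[40,0],[45,4],[46,12],[49,0]]
[[11,13],[14,17],[36,13],[40,0],[45,4],[46,12],[49,0]]
[[10,14],[11,13],[14,17],[36,13],[40,0],[45,4],[46,12],[49,0]]
[[10,14],[11,13],[14,17],[35,19],[45,4],[46,12],[49,0]]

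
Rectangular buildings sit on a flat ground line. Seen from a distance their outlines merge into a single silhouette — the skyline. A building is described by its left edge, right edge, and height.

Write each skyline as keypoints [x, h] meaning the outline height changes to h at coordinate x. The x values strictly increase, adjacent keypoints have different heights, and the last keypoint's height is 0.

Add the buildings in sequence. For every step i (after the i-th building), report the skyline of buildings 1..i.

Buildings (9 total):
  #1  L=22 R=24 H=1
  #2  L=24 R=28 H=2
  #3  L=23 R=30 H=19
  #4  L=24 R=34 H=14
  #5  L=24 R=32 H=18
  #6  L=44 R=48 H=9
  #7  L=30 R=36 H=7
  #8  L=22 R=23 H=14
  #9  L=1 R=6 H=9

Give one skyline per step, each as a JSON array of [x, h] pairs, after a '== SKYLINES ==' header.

== SKYLINES ==
[[22,1],[24,0]]
[[22,1],[24,2],[28,0]]
[[22,1],[23,19],[30,0]]
[[22,1],[23,19],[30,14],[34,0]]
[[22,1],[23,19],[30,18],[32,14],[34,0]]
[[22,1],[23,19],[30,18],[32,14],[34,0],[44,9],[48,0]]
[[22,1],[23,19],[30,18],[32,14],[34,7],[36,0],[44,9],[48,0]]
[[22,14],[23,19],[30,18],[32,14],[34,7],[36,0],[44,9],[48,0]]
[[1,9],[6,0],[22,14],[23,19],[30,18],[32,14],[34,7],[36,0],[44,9],[48,0]]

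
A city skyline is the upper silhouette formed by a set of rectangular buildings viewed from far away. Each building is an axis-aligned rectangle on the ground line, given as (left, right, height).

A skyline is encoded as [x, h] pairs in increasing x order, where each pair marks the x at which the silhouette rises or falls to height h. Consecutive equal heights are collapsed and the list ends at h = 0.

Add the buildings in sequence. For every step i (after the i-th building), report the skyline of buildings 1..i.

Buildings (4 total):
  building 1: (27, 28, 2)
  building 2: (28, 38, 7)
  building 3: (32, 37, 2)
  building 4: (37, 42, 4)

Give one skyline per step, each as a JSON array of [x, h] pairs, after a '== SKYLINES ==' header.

== SKYLINES ==
[[27,2],[28,0]]
[[27,2],[28,7],[38,0]]
[[27,2],[28,7],[38,0]]
[[27,2],[28,7],[38,4],[42,0]]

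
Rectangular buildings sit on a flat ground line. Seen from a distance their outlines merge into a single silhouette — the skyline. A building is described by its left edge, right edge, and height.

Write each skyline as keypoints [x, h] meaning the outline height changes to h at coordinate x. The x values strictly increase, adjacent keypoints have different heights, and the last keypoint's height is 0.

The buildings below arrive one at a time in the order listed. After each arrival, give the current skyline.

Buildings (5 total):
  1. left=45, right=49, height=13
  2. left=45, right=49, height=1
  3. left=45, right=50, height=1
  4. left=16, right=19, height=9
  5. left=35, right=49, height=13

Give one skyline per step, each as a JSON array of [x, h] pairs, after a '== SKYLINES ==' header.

== SKYLINES ==
[[45,13],[49,0]]
[[45,13],[49,0]]
[[45,13],[49,1],[50,0]]
[[16,9],[19,0],[45,13],[49,1],[50,0]]
[[16,9],[19,0],[35,13],[49,1],[50,0]]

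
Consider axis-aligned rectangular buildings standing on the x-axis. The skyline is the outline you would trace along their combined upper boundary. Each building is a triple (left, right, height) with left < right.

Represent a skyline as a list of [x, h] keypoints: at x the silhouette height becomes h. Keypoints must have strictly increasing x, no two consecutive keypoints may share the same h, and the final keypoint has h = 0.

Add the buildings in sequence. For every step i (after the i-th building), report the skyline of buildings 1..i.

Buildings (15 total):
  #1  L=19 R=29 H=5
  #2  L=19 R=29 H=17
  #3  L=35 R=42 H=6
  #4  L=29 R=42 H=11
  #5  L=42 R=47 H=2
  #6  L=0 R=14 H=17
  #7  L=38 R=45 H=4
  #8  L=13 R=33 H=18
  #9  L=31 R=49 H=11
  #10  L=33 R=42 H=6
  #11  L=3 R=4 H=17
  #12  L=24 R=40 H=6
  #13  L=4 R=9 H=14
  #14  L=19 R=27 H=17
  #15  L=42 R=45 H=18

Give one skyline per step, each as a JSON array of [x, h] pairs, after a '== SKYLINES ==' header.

== SKYLINES ==
[[19,5],[29,0]]
[[19,17],[29,0]]
[[19,17],[29,0],[35,6],[42,0]]
[[19,17],[29,11],[42,0]]
[[19,17],[29,11],[42,2],[47,0]]
[[0,17],[14,0],[19,17],[29,11],[42,2],[47,0]]
[[0,17],[14,0],[19,17],[29,11],[42,4],[45,2],[47,0]]
[[0,17],[13,18],[33,11],[42,4],[45,2],[47,0]]
[[0,17],[13,18],[33,11],[49,0]]
[[0,17],[13,18],[33,11],[49,0]]
[[0,17],[13,18],[33,11],[49,0]]
[[0,17],[13,18],[33,11],[49,0]]
[[0,17],[13,18],[33,11],[49,0]]
[[0,17],[13,18],[33,11],[49,0]]
[[0,17],[13,18],[33,11],[42,18],[45,11],[49,0]]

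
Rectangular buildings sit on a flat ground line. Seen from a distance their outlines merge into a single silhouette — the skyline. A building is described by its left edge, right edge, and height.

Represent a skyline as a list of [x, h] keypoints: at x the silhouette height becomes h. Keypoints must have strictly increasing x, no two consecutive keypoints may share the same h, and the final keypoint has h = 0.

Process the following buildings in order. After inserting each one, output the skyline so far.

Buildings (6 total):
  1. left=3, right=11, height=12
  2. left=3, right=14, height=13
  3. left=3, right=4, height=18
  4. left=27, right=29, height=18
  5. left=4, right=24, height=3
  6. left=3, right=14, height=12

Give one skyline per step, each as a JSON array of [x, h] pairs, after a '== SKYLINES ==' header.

== SKYLINES ==
[[3,12],[11,0]]
[[3,13],[14,0]]
[[3,18],[4,13],[14,0]]
[[3,18],[4,13],[14,0],[27,18],[29,0]]
[[3,18],[4,13],[14,3],[24,0],[27,18],[29,0]]
[[3,18],[4,13],[14,3],[24,0],[27,18],[29,0]]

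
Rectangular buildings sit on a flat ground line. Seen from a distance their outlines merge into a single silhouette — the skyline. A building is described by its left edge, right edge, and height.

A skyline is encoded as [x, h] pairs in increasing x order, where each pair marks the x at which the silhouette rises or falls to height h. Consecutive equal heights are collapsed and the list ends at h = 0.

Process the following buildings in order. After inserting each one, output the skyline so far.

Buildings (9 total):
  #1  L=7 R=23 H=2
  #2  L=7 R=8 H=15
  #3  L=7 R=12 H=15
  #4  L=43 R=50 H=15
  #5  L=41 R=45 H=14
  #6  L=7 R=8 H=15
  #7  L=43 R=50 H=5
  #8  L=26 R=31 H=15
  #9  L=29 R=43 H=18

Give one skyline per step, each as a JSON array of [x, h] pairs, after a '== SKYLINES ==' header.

== SKYLINES ==
[[7,2],[23,0]]
[[7,15],[8,2],[23,0]]
[[7,15],[12,2],[23,0]]
[[7,15],[12,2],[23,0],[43,15],[50,0]]
[[7,15],[12,2],[23,0],[41,14],[43,15],[50,0]]
[[7,15],[12,2],[23,0],[41,14],[43,15],[50,0]]
[[7,15],[12,2],[23,0],[41,14],[43,15],[50,0]]
[[7,15],[12,2],[23,0],[26,15],[31,0],[41,14],[43,15],[50,0]]
[[7,15],[12,2],[23,0],[26,15],[29,18],[43,15],[50,0]]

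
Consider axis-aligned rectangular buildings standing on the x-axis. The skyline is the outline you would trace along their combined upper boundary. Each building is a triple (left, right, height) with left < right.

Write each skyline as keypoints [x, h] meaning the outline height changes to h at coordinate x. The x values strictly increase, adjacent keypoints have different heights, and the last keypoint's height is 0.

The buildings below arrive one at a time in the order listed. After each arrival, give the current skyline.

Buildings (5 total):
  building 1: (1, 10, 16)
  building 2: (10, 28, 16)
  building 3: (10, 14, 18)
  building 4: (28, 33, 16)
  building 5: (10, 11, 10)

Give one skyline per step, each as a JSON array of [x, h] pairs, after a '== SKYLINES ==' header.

== SKYLINES ==
[[1,16],[10,0]]
[[1,16],[28,0]]
[[1,16],[10,18],[14,16],[28,0]]
[[1,16],[10,18],[14,16],[33,0]]
[[1,16],[10,18],[14,16],[33,0]]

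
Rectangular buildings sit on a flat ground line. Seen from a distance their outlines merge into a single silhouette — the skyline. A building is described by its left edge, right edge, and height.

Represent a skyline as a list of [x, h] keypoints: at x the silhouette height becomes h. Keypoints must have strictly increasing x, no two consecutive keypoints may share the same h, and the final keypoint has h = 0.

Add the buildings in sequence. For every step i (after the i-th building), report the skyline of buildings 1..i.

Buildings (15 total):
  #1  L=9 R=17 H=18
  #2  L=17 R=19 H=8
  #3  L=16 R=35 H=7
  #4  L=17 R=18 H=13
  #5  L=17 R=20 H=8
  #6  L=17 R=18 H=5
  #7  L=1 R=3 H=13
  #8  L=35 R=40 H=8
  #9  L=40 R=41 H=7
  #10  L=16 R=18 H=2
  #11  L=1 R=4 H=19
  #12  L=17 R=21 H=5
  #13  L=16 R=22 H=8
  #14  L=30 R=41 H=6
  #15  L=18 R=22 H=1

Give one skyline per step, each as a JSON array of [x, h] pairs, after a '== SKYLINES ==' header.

== SKYLINES ==
[[9,18],[17,0]]
[[9,18],[17,8],[19,0]]
[[9,18],[17,8],[19,7],[35,0]]
[[9,18],[17,13],[18,8],[19,7],[35,0]]
[[9,18],[17,13],[18,8],[20,7],[35,0]]
[[9,18],[17,13],[18,8],[20,7],[35,0]]
[[1,13],[3,0],[9,18],[17,13],[18,8],[20,7],[35,0]]
[[1,13],[3,0],[9,18],[17,13],[18,8],[20,7],[35,8],[40,0]]
[[1,13],[3,0],[9,18],[17,13],[18,8],[20,7],[35,8],[40,7],[41,0]]
[[1,13],[3,0],[9,18],[17,13],[18,8],[20,7],[35,8],[40,7],[41,0]]
[[1,19],[4,0],[9,18],[17,13],[18,8],[20,7],[35,8],[40,7],[41,0]]
[[1,19],[4,0],[9,18],[17,13],[18,8],[20,7],[35,8],[40,7],[41,0]]
[[1,19],[4,0],[9,18],[17,13],[18,8],[22,7],[35,8],[40,7],[41,0]]
[[1,19],[4,0],[9,18],[17,13],[18,8],[22,7],[35,8],[40,7],[41,0]]
[[1,19],[4,0],[9,18],[17,13],[18,8],[22,7],[35,8],[40,7],[41,0]]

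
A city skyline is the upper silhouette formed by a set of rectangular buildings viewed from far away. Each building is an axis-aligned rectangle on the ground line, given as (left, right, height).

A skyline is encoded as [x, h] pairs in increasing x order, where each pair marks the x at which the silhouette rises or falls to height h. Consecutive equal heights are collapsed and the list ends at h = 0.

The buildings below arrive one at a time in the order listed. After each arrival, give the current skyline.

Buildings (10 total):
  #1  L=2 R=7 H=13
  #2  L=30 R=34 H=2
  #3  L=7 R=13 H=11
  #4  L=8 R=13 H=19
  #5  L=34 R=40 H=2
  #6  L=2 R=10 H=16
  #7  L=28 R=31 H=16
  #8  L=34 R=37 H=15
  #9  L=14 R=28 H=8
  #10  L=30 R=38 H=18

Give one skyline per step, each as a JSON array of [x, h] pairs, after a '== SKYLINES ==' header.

== SKYLINES ==
[[2,13],[7,0]]
[[2,13],[7,0],[30,2],[34,0]]
[[2,13],[7,11],[13,0],[30,2],[34,0]]
[[2,13],[7,11],[8,19],[13,0],[30,2],[34,0]]
[[2,13],[7,11],[8,19],[13,0],[30,2],[40,0]]
[[2,16],[8,19],[13,0],[30,2],[40,0]]
[[2,16],[8,19],[13,0],[28,16],[31,2],[40,0]]
[[2,16],[8,19],[13,0],[28,16],[31,2],[34,15],[37,2],[40,0]]
[[2,16],[8,19],[13,0],[14,8],[28,16],[31,2],[34,15],[37,2],[40,0]]
[[2,16],[8,19],[13,0],[14,8],[28,16],[30,18],[38,2],[40,0]]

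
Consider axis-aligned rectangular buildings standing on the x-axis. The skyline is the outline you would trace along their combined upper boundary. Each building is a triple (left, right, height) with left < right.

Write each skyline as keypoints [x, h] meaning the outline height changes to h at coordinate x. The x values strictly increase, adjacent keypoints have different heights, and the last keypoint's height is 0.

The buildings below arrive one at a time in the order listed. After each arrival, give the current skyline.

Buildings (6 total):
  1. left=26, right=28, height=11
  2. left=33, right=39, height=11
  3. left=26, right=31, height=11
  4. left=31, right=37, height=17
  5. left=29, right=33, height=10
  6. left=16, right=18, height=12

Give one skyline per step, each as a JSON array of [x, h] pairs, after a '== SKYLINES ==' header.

== SKYLINES ==
[[26,11],[28,0]]
[[26,11],[28,0],[33,11],[39,0]]
[[26,11],[31,0],[33,11],[39,0]]
[[26,11],[31,17],[37,11],[39,0]]
[[26,11],[31,17],[37,11],[39,0]]
[[16,12],[18,0],[26,11],[31,17],[37,11],[39,0]]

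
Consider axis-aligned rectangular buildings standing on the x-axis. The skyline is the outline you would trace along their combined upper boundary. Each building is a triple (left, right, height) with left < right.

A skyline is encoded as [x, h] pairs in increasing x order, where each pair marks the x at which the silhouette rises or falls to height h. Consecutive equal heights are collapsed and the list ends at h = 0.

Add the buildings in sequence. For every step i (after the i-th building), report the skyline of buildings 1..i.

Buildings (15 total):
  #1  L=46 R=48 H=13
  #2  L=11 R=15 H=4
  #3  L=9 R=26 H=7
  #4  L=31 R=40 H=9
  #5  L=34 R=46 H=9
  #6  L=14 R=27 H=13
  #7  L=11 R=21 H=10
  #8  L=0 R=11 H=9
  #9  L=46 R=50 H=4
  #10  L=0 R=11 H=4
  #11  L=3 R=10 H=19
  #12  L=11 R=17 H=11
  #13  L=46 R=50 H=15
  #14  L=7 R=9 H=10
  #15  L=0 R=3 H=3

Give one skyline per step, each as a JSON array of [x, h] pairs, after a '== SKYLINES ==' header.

== SKYLINES ==
[[46,13],[48,0]]
[[11,4],[15,0],[46,13],[48,0]]
[[9,7],[26,0],[46,13],[48,0]]
[[9,7],[26,0],[31,9],[40,0],[46,13],[48,0]]
[[9,7],[26,0],[31,9],[46,13],[48,0]]
[[9,7],[14,13],[27,0],[31,9],[46,13],[48,0]]
[[9,7],[11,10],[14,13],[27,0],[31,9],[46,13],[48,0]]
[[0,9],[11,10],[14,13],[27,0],[31,9],[46,13],[48,0]]
[[0,9],[11,10],[14,13],[27,0],[31,9],[46,13],[48,4],[50,0]]
[[0,9],[11,10],[14,13],[27,0],[31,9],[46,13],[48,4],[50,0]]
[[0,9],[3,19],[10,9],[11,10],[14,13],[27,0],[31,9],[46,13],[48,4],[50,0]]
[[0,9],[3,19],[10,9],[11,11],[14,13],[27,0],[31,9],[46,13],[48,4],[50,0]]
[[0,9],[3,19],[10,9],[11,11],[14,13],[27,0],[31,9],[46,15],[50,0]]
[[0,9],[3,19],[10,9],[11,11],[14,13],[27,0],[31,9],[46,15],[50,0]]
[[0,9],[3,19],[10,9],[11,11],[14,13],[27,0],[31,9],[46,15],[50,0]]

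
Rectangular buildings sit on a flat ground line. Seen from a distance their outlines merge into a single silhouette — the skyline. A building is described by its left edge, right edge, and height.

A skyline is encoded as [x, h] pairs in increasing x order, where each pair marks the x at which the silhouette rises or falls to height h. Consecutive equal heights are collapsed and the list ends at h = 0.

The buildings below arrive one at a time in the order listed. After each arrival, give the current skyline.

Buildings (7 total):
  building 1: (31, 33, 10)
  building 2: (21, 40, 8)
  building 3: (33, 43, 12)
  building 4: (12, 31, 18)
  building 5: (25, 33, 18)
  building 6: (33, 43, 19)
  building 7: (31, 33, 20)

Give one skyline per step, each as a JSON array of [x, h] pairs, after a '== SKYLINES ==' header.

== SKYLINES ==
[[31,10],[33,0]]
[[21,8],[31,10],[33,8],[40,0]]
[[21,8],[31,10],[33,12],[43,0]]
[[12,18],[31,10],[33,12],[43,0]]
[[12,18],[33,12],[43,0]]
[[12,18],[33,19],[43,0]]
[[12,18],[31,20],[33,19],[43,0]]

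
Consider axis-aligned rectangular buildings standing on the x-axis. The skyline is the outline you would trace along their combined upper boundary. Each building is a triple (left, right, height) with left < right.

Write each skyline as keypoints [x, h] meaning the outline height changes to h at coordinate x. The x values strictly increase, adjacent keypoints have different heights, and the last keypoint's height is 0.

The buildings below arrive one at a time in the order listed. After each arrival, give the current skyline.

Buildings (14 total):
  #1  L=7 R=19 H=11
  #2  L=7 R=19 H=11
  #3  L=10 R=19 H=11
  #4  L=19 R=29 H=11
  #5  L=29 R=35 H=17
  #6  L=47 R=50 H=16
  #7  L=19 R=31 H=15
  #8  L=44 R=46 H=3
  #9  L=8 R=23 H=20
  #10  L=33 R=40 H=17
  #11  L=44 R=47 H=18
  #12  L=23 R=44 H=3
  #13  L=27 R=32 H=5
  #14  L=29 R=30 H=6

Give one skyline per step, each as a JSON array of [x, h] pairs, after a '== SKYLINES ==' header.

== SKYLINES ==
[[7,11],[19,0]]
[[7,11],[19,0]]
[[7,11],[19,0]]
[[7,11],[29,0]]
[[7,11],[29,17],[35,0]]
[[7,11],[29,17],[35,0],[47,16],[50,0]]
[[7,11],[19,15],[29,17],[35,0],[47,16],[50,0]]
[[7,11],[19,15],[29,17],[35,0],[44,3],[46,0],[47,16],[50,0]]
[[7,11],[8,20],[23,15],[29,17],[35,0],[44,3],[46,0],[47,16],[50,0]]
[[7,11],[8,20],[23,15],[29,17],[40,0],[44,3],[46,0],[47,16],[50,0]]
[[7,11],[8,20],[23,15],[29,17],[40,0],[44,18],[47,16],[50,0]]
[[7,11],[8,20],[23,15],[29,17],[40,3],[44,18],[47,16],[50,0]]
[[7,11],[8,20],[23,15],[29,17],[40,3],[44,18],[47,16],[50,0]]
[[7,11],[8,20],[23,15],[29,17],[40,3],[44,18],[47,16],[50,0]]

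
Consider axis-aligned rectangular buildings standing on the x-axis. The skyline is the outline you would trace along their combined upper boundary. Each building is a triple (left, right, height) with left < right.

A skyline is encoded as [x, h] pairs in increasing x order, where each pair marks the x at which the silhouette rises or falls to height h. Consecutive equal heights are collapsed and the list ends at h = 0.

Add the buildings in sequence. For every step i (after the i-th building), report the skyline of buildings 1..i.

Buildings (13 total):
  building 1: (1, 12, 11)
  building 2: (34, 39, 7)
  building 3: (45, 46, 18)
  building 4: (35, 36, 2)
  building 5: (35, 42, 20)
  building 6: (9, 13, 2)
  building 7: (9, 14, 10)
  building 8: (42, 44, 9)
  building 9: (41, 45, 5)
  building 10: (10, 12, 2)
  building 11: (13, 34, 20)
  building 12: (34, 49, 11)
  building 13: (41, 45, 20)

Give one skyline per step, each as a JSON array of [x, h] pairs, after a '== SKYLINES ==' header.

== SKYLINES ==
[[1,11],[12,0]]
[[1,11],[12,0],[34,7],[39,0]]
[[1,11],[12,0],[34,7],[39,0],[45,18],[46,0]]
[[1,11],[12,0],[34,7],[39,0],[45,18],[46,0]]
[[1,11],[12,0],[34,7],[35,20],[42,0],[45,18],[46,0]]
[[1,11],[12,2],[13,0],[34,7],[35,20],[42,0],[45,18],[46,0]]
[[1,11],[12,10],[14,0],[34,7],[35,20],[42,0],[45,18],[46,0]]
[[1,11],[12,10],[14,0],[34,7],[35,20],[42,9],[44,0],[45,18],[46,0]]
[[1,11],[12,10],[14,0],[34,7],[35,20],[42,9],[44,5],[45,18],[46,0]]
[[1,11],[12,10],[14,0],[34,7],[35,20],[42,9],[44,5],[45,18],[46,0]]
[[1,11],[12,10],[13,20],[34,7],[35,20],[42,9],[44,5],[45,18],[46,0]]
[[1,11],[12,10],[13,20],[34,11],[35,20],[42,11],[45,18],[46,11],[49,0]]
[[1,11],[12,10],[13,20],[34,11],[35,20],[45,18],[46,11],[49,0]]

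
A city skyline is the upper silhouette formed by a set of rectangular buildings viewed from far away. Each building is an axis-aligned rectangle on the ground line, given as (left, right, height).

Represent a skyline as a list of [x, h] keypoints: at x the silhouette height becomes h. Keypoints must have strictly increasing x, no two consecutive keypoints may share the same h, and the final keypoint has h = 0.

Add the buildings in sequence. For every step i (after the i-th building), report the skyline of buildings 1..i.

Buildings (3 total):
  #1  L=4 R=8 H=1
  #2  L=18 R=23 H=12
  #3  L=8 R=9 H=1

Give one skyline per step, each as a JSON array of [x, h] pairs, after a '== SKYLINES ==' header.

== SKYLINES ==
[[4,1],[8,0]]
[[4,1],[8,0],[18,12],[23,0]]
[[4,1],[9,0],[18,12],[23,0]]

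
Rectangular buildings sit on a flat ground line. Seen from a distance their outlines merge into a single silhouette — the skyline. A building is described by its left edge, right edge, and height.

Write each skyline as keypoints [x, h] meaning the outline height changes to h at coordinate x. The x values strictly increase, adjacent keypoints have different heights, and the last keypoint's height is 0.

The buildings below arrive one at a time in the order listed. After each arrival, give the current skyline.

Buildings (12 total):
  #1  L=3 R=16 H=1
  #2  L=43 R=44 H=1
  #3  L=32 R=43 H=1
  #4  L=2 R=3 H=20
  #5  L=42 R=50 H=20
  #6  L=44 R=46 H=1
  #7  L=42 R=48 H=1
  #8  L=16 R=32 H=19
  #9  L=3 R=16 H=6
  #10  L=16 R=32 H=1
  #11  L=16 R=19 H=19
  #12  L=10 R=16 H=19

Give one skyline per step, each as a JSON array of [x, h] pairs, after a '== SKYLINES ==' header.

== SKYLINES ==
[[3,1],[16,0]]
[[3,1],[16,0],[43,1],[44,0]]
[[3,1],[16,0],[32,1],[44,0]]
[[2,20],[3,1],[16,0],[32,1],[44,0]]
[[2,20],[3,1],[16,0],[32,1],[42,20],[50,0]]
[[2,20],[3,1],[16,0],[32,1],[42,20],[50,0]]
[[2,20],[3,1],[16,0],[32,1],[42,20],[50,0]]
[[2,20],[3,1],[16,19],[32,1],[42,20],[50,0]]
[[2,20],[3,6],[16,19],[32,1],[42,20],[50,0]]
[[2,20],[3,6],[16,19],[32,1],[42,20],[50,0]]
[[2,20],[3,6],[16,19],[32,1],[42,20],[50,0]]
[[2,20],[3,6],[10,19],[32,1],[42,20],[50,0]]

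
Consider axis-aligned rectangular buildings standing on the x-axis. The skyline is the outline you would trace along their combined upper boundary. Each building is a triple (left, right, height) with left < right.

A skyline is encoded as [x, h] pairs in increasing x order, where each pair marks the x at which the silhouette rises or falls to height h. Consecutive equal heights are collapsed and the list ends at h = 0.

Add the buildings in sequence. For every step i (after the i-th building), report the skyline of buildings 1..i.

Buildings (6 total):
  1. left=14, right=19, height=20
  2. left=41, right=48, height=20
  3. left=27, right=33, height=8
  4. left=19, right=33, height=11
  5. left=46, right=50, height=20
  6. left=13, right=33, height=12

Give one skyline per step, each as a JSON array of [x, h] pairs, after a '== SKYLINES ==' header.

== SKYLINES ==
[[14,20],[19,0]]
[[14,20],[19,0],[41,20],[48,0]]
[[14,20],[19,0],[27,8],[33,0],[41,20],[48,0]]
[[14,20],[19,11],[33,0],[41,20],[48,0]]
[[14,20],[19,11],[33,0],[41,20],[50,0]]
[[13,12],[14,20],[19,12],[33,0],[41,20],[50,0]]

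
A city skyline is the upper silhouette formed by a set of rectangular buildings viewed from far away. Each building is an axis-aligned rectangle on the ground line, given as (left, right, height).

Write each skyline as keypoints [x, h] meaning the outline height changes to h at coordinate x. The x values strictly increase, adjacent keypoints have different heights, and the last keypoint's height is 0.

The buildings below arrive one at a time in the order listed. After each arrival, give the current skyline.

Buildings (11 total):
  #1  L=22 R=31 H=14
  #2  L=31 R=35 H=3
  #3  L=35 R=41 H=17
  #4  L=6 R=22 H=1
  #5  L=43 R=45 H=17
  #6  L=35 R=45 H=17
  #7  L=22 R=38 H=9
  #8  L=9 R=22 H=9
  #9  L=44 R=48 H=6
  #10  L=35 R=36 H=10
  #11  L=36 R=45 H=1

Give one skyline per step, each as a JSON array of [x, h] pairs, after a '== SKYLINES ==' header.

== SKYLINES ==
[[22,14],[31,0]]
[[22,14],[31,3],[35,0]]
[[22,14],[31,3],[35,17],[41,0]]
[[6,1],[22,14],[31,3],[35,17],[41,0]]
[[6,1],[22,14],[31,3],[35,17],[41,0],[43,17],[45,0]]
[[6,1],[22,14],[31,3],[35,17],[45,0]]
[[6,1],[22,14],[31,9],[35,17],[45,0]]
[[6,1],[9,9],[22,14],[31,9],[35,17],[45,0]]
[[6,1],[9,9],[22,14],[31,9],[35,17],[45,6],[48,0]]
[[6,1],[9,9],[22,14],[31,9],[35,17],[45,6],[48,0]]
[[6,1],[9,9],[22,14],[31,9],[35,17],[45,6],[48,0]]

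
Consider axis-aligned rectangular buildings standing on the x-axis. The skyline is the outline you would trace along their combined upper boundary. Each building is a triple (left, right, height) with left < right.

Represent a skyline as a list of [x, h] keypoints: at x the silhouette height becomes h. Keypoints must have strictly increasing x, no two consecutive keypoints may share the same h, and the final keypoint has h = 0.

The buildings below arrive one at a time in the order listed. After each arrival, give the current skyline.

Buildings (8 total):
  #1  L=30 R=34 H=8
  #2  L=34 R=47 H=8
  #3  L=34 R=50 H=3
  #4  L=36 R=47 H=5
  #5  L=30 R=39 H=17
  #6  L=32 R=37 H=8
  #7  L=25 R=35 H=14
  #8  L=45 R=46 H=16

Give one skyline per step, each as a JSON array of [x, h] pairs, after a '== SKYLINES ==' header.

== SKYLINES ==
[[30,8],[34,0]]
[[30,8],[47,0]]
[[30,8],[47,3],[50,0]]
[[30,8],[47,3],[50,0]]
[[30,17],[39,8],[47,3],[50,0]]
[[30,17],[39,8],[47,3],[50,0]]
[[25,14],[30,17],[39,8],[47,3],[50,0]]
[[25,14],[30,17],[39,8],[45,16],[46,8],[47,3],[50,0]]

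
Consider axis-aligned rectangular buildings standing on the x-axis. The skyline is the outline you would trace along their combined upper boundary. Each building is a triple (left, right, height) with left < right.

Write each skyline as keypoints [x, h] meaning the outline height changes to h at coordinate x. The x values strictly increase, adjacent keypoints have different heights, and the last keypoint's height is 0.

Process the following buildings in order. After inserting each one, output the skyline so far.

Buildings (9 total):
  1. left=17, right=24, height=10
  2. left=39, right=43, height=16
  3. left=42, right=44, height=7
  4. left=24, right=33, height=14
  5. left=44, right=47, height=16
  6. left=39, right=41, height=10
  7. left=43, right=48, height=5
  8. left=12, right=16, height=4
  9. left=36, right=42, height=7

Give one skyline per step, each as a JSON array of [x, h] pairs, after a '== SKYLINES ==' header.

== SKYLINES ==
[[17,10],[24,0]]
[[17,10],[24,0],[39,16],[43,0]]
[[17,10],[24,0],[39,16],[43,7],[44,0]]
[[17,10],[24,14],[33,0],[39,16],[43,7],[44,0]]
[[17,10],[24,14],[33,0],[39,16],[43,7],[44,16],[47,0]]
[[17,10],[24,14],[33,0],[39,16],[43,7],[44,16],[47,0]]
[[17,10],[24,14],[33,0],[39,16],[43,7],[44,16],[47,5],[48,0]]
[[12,4],[16,0],[17,10],[24,14],[33,0],[39,16],[43,7],[44,16],[47,5],[48,0]]
[[12,4],[16,0],[17,10],[24,14],[33,0],[36,7],[39,16],[43,7],[44,16],[47,5],[48,0]]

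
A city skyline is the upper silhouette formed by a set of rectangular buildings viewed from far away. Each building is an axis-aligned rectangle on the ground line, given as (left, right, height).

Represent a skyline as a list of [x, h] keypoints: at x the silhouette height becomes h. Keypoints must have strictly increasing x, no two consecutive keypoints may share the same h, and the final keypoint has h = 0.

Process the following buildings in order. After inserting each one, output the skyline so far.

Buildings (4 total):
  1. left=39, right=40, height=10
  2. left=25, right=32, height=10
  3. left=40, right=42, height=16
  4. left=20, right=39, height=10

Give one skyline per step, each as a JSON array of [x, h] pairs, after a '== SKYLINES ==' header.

== SKYLINES ==
[[39,10],[40,0]]
[[25,10],[32,0],[39,10],[40,0]]
[[25,10],[32,0],[39,10],[40,16],[42,0]]
[[20,10],[40,16],[42,0]]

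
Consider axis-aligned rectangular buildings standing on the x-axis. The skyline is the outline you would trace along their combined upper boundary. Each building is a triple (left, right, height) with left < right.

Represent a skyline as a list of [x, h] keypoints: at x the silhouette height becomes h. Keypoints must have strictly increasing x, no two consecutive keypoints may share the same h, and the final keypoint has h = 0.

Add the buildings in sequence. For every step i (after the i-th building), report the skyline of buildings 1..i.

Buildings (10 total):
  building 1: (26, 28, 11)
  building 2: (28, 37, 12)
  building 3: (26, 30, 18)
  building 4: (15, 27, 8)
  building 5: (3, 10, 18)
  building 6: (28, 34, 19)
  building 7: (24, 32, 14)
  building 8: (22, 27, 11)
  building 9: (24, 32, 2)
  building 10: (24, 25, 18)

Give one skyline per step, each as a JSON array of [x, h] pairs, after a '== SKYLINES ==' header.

== SKYLINES ==
[[26,11],[28,0]]
[[26,11],[28,12],[37,0]]
[[26,18],[30,12],[37,0]]
[[15,8],[26,18],[30,12],[37,0]]
[[3,18],[10,0],[15,8],[26,18],[30,12],[37,0]]
[[3,18],[10,0],[15,8],[26,18],[28,19],[34,12],[37,0]]
[[3,18],[10,0],[15,8],[24,14],[26,18],[28,19],[34,12],[37,0]]
[[3,18],[10,0],[15,8],[22,11],[24,14],[26,18],[28,19],[34,12],[37,0]]
[[3,18],[10,0],[15,8],[22,11],[24,14],[26,18],[28,19],[34,12],[37,0]]
[[3,18],[10,0],[15,8],[22,11],[24,18],[25,14],[26,18],[28,19],[34,12],[37,0]]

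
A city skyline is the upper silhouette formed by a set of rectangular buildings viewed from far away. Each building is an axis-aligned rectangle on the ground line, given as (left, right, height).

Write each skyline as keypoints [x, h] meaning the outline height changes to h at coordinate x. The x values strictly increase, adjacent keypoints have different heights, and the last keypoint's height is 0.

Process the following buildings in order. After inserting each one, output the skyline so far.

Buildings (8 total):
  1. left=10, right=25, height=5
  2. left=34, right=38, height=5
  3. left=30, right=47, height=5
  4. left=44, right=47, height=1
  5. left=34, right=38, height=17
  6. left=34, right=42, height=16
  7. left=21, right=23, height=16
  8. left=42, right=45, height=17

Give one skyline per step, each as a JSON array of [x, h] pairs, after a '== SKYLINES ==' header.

== SKYLINES ==
[[10,5],[25,0]]
[[10,5],[25,0],[34,5],[38,0]]
[[10,5],[25,0],[30,5],[47,0]]
[[10,5],[25,0],[30,5],[47,0]]
[[10,5],[25,0],[30,5],[34,17],[38,5],[47,0]]
[[10,5],[25,0],[30,5],[34,17],[38,16],[42,5],[47,0]]
[[10,5],[21,16],[23,5],[25,0],[30,5],[34,17],[38,16],[42,5],[47,0]]
[[10,5],[21,16],[23,5],[25,0],[30,5],[34,17],[38,16],[42,17],[45,5],[47,0]]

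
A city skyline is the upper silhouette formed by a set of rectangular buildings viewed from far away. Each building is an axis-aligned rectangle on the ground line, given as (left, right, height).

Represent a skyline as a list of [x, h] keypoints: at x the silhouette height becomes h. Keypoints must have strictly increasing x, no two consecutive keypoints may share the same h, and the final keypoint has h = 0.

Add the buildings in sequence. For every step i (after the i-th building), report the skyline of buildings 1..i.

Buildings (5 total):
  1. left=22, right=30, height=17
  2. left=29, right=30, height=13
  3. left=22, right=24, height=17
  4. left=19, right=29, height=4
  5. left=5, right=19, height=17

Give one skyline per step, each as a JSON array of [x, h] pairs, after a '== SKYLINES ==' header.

== SKYLINES ==
[[22,17],[30,0]]
[[22,17],[30,0]]
[[22,17],[30,0]]
[[19,4],[22,17],[30,0]]
[[5,17],[19,4],[22,17],[30,0]]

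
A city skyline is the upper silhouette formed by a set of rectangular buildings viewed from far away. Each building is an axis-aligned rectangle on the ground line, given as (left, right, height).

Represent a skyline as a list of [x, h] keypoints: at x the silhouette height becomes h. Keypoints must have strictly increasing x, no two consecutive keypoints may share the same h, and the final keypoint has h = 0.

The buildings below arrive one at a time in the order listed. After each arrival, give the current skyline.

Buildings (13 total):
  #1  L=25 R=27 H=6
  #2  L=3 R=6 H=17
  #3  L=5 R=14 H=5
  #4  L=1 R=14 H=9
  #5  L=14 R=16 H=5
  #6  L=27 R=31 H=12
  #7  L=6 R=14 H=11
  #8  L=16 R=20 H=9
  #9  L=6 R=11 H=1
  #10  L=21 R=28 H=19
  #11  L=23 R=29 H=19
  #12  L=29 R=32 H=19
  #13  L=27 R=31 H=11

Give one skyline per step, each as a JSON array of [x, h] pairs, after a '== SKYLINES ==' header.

== SKYLINES ==
[[25,6],[27,0]]
[[3,17],[6,0],[25,6],[27,0]]
[[3,17],[6,5],[14,0],[25,6],[27,0]]
[[1,9],[3,17],[6,9],[14,0],[25,6],[27,0]]
[[1,9],[3,17],[6,9],[14,5],[16,0],[25,6],[27,0]]
[[1,9],[3,17],[6,9],[14,5],[16,0],[25,6],[27,12],[31,0]]
[[1,9],[3,17],[6,11],[14,5],[16,0],[25,6],[27,12],[31,0]]
[[1,9],[3,17],[6,11],[14,5],[16,9],[20,0],[25,6],[27,12],[31,0]]
[[1,9],[3,17],[6,11],[14,5],[16,9],[20,0],[25,6],[27,12],[31,0]]
[[1,9],[3,17],[6,11],[14,5],[16,9],[20,0],[21,19],[28,12],[31,0]]
[[1,9],[3,17],[6,11],[14,5],[16,9],[20,0],[21,19],[29,12],[31,0]]
[[1,9],[3,17],[6,11],[14,5],[16,9],[20,0],[21,19],[32,0]]
[[1,9],[3,17],[6,11],[14,5],[16,9],[20,0],[21,19],[32,0]]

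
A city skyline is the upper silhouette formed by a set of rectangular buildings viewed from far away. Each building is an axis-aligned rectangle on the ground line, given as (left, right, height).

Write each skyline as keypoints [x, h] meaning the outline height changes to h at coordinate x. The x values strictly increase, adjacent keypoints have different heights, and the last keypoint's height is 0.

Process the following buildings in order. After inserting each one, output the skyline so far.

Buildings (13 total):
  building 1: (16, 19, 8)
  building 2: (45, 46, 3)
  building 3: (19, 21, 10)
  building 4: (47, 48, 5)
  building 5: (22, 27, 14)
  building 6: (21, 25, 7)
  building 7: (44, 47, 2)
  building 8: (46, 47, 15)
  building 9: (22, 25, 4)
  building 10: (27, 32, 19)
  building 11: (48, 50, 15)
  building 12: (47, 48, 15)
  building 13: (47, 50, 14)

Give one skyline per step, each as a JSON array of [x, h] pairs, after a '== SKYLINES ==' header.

== SKYLINES ==
[[16,8],[19,0]]
[[16,8],[19,0],[45,3],[46,0]]
[[16,8],[19,10],[21,0],[45,3],[46,0]]
[[16,8],[19,10],[21,0],[45,3],[46,0],[47,5],[48,0]]
[[16,8],[19,10],[21,0],[22,14],[27,0],[45,3],[46,0],[47,5],[48,0]]
[[16,8],[19,10],[21,7],[22,14],[27,0],[45,3],[46,0],[47,5],[48,0]]
[[16,8],[19,10],[21,7],[22,14],[27,0],[44,2],[45,3],[46,2],[47,5],[48,0]]
[[16,8],[19,10],[21,7],[22,14],[27,0],[44,2],[45,3],[46,15],[47,5],[48,0]]
[[16,8],[19,10],[21,7],[22,14],[27,0],[44,2],[45,3],[46,15],[47,5],[48,0]]
[[16,8],[19,10],[21,7],[22,14],[27,19],[32,0],[44,2],[45,3],[46,15],[47,5],[48,0]]
[[16,8],[19,10],[21,7],[22,14],[27,19],[32,0],[44,2],[45,3],[46,15],[47,5],[48,15],[50,0]]
[[16,8],[19,10],[21,7],[22,14],[27,19],[32,0],[44,2],[45,3],[46,15],[50,0]]
[[16,8],[19,10],[21,7],[22,14],[27,19],[32,0],[44,2],[45,3],[46,15],[50,0]]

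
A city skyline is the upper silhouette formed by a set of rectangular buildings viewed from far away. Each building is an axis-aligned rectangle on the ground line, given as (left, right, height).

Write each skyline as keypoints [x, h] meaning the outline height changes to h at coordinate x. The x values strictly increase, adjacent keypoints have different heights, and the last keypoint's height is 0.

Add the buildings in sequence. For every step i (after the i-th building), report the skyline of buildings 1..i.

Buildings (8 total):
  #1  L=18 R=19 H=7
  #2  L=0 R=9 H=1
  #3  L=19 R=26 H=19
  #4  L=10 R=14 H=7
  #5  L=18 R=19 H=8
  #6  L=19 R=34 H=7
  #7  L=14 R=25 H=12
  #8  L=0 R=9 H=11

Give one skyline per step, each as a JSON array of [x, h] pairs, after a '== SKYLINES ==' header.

== SKYLINES ==
[[18,7],[19,0]]
[[0,1],[9,0],[18,7],[19,0]]
[[0,1],[9,0],[18,7],[19,19],[26,0]]
[[0,1],[9,0],[10,7],[14,0],[18,7],[19,19],[26,0]]
[[0,1],[9,0],[10,7],[14,0],[18,8],[19,19],[26,0]]
[[0,1],[9,0],[10,7],[14,0],[18,8],[19,19],[26,7],[34,0]]
[[0,1],[9,0],[10,7],[14,12],[19,19],[26,7],[34,0]]
[[0,11],[9,0],[10,7],[14,12],[19,19],[26,7],[34,0]]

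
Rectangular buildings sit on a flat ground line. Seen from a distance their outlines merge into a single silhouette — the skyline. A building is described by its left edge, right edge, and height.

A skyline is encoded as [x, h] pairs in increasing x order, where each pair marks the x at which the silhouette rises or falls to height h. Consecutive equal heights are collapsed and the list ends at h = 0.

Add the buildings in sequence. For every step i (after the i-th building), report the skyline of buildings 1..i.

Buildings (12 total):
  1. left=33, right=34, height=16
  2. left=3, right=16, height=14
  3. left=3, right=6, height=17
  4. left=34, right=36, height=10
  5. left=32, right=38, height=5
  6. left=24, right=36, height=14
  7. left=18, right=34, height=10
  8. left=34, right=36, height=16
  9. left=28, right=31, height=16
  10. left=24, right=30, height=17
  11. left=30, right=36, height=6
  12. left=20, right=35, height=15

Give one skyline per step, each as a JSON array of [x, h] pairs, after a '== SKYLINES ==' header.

== SKYLINES ==
[[33,16],[34,0]]
[[3,14],[16,0],[33,16],[34,0]]
[[3,17],[6,14],[16,0],[33,16],[34,0]]
[[3,17],[6,14],[16,0],[33,16],[34,10],[36,0]]
[[3,17],[6,14],[16,0],[32,5],[33,16],[34,10],[36,5],[38,0]]
[[3,17],[6,14],[16,0],[24,14],[33,16],[34,14],[36,5],[38,0]]
[[3,17],[6,14],[16,0],[18,10],[24,14],[33,16],[34,14],[36,5],[38,0]]
[[3,17],[6,14],[16,0],[18,10],[24,14],[33,16],[36,5],[38,0]]
[[3,17],[6,14],[16,0],[18,10],[24,14],[28,16],[31,14],[33,16],[36,5],[38,0]]
[[3,17],[6,14],[16,0],[18,10],[24,17],[30,16],[31,14],[33,16],[36,5],[38,0]]
[[3,17],[6,14],[16,0],[18,10],[24,17],[30,16],[31,14],[33,16],[36,5],[38,0]]
[[3,17],[6,14],[16,0],[18,10],[20,15],[24,17],[30,16],[31,15],[33,16],[36,5],[38,0]]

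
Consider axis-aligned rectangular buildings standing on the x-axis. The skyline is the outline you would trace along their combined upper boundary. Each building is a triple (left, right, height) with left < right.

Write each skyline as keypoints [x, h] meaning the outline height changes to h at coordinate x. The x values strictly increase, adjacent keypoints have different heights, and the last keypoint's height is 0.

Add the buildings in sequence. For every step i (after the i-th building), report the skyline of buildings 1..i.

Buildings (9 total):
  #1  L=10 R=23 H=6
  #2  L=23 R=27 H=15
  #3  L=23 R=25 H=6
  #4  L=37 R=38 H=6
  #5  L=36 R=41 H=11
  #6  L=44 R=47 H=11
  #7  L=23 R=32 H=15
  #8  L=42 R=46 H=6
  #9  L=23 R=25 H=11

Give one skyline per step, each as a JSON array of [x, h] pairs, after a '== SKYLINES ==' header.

== SKYLINES ==
[[10,6],[23,0]]
[[10,6],[23,15],[27,0]]
[[10,6],[23,15],[27,0]]
[[10,6],[23,15],[27,0],[37,6],[38,0]]
[[10,6],[23,15],[27,0],[36,11],[41,0]]
[[10,6],[23,15],[27,0],[36,11],[41,0],[44,11],[47,0]]
[[10,6],[23,15],[32,0],[36,11],[41,0],[44,11],[47,0]]
[[10,6],[23,15],[32,0],[36,11],[41,0],[42,6],[44,11],[47,0]]
[[10,6],[23,15],[32,0],[36,11],[41,0],[42,6],[44,11],[47,0]]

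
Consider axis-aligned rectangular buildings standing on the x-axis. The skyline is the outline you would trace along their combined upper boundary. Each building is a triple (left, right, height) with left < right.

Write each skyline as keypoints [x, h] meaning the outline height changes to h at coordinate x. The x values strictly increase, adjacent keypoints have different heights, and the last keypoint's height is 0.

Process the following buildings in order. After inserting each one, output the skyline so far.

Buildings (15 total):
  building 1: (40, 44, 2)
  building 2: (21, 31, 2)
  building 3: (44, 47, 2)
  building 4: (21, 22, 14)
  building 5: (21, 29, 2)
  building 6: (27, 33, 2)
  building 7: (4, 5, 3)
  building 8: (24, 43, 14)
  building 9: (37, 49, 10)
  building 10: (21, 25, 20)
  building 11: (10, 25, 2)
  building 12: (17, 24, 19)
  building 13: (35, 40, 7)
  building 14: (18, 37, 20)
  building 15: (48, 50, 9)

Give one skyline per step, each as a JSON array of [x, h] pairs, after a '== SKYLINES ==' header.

== SKYLINES ==
[[40,2],[44,0]]
[[21,2],[31,0],[40,2],[44,0]]
[[21,2],[31,0],[40,2],[47,0]]
[[21,14],[22,2],[31,0],[40,2],[47,0]]
[[21,14],[22,2],[31,0],[40,2],[47,0]]
[[21,14],[22,2],[33,0],[40,2],[47,0]]
[[4,3],[5,0],[21,14],[22,2],[33,0],[40,2],[47,0]]
[[4,3],[5,0],[21,14],[22,2],[24,14],[43,2],[47,0]]
[[4,3],[5,0],[21,14],[22,2],[24,14],[43,10],[49,0]]
[[4,3],[5,0],[21,20],[25,14],[43,10],[49,0]]
[[4,3],[5,0],[10,2],[21,20],[25,14],[43,10],[49,0]]
[[4,3],[5,0],[10,2],[17,19],[21,20],[25,14],[43,10],[49,0]]
[[4,3],[5,0],[10,2],[17,19],[21,20],[25,14],[43,10],[49,0]]
[[4,3],[5,0],[10,2],[17,19],[18,20],[37,14],[43,10],[49,0]]
[[4,3],[5,0],[10,2],[17,19],[18,20],[37,14],[43,10],[49,9],[50,0]]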